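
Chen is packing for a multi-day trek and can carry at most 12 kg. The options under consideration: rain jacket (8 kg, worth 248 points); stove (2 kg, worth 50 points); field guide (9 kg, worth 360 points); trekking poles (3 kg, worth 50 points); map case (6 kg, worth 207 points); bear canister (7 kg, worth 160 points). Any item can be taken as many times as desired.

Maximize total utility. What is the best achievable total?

Ranking by ratio (utility/kg): field guide 40.00, map case 34.50, rain jacket 31.00, stove 25.00.
A density-first pass picks stove + field guide — 410 at 11 kg.
Dropping stove and field guide frees 11 kg; slotting in 2×map case (12 kg) lifts the total to 414 at 12 kg.
Every other selection either busts 12 kg or fails to beat 414.

414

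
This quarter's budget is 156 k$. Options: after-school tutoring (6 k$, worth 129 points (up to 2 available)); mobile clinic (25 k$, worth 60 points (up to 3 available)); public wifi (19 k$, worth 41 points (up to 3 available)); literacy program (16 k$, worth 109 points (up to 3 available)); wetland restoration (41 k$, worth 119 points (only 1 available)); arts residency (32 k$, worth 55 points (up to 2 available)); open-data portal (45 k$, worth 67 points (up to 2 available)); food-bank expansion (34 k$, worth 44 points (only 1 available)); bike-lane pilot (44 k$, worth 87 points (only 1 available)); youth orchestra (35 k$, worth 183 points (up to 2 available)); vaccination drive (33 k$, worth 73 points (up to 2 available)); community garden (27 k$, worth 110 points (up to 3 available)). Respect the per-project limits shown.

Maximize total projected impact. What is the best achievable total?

1011

Taking 2×after-school tutoring + mobile clinic + 3×literacy program + 2×youth orchestra: 155 k$ used, 1011 in projected impact.
Every other selection either busts 156 k$ or exceeds an availability limit or fails to beat 1011.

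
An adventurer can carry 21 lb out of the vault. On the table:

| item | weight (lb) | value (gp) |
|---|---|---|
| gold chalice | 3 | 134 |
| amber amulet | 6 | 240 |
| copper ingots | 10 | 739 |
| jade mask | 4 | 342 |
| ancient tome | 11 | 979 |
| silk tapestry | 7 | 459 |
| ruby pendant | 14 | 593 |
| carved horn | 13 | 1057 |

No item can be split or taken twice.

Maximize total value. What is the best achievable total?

By value per lb: ancient tome 89.00, jade mask 85.50, carved horn 81.31, copper ingots 73.90 lead.
Filling by ratio: gold chalice + jade mask + ancient tome for 1455, with 3 lb left unused.
Replace gold chalice and jade mask with copper ingots: the trade gains 263 net, giving 1718 at 21 lb.
Every other selection either busts 21 lb or fails to beat 1718.

1718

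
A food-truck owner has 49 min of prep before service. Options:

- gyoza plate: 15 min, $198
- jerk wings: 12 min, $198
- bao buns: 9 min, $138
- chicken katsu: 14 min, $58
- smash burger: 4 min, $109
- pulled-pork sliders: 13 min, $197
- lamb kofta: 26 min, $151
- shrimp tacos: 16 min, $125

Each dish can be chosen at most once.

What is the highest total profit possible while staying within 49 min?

731

A density-first pass picks jerk wings + bao buns + smash burger + pulled-pork sliders — 642 at 38 min.
Replace smash burger with gyoza plate: the trade gains 89 net, giving 731 at 49 min.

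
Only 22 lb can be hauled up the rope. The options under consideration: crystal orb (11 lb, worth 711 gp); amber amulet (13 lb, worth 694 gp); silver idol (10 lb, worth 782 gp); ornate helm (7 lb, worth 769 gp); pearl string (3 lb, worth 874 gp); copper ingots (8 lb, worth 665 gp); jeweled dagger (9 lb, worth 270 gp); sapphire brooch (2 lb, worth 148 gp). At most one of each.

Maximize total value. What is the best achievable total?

2573

Ranking by ratio (value/lb): pearl string 291.33, ornate helm 109.86, copper ingots 83.12, silver idol 78.20.
The ratio heuristic lands on ornate helm + pearl string + copper ingots + sapphire brooch (2456) but leaves 2 lb idle.
The 8 lb tied up in copper ingots is better spent on silver idol — total rises to 2573 (22 lb).
Next best is ornate helm + pearl string + copper ingots + sapphire brooch at 2456 (20 lb) — short by 117.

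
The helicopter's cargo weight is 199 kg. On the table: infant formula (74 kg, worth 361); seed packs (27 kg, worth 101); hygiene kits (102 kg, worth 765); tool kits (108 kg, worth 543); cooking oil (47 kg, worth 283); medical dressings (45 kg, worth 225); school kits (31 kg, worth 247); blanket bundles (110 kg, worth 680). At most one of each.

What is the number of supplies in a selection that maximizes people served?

3

The maximum people served within 199 kg is 1295.
One optimal bundle: hygiene kits + cooking oil + school kits (180 kg).
All optima have 3 supplies.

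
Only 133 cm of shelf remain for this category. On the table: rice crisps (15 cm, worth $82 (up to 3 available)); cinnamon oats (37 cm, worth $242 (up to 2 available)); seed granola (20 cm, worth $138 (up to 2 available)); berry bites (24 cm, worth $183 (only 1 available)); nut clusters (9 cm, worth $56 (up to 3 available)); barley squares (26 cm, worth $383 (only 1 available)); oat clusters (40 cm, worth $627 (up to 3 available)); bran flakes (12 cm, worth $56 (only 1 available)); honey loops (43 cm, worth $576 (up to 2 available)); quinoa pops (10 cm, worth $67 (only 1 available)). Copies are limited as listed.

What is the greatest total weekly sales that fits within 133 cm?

3×oat clusters + quinoa pops uses 130 of the 133 cm and totals 1948.

1948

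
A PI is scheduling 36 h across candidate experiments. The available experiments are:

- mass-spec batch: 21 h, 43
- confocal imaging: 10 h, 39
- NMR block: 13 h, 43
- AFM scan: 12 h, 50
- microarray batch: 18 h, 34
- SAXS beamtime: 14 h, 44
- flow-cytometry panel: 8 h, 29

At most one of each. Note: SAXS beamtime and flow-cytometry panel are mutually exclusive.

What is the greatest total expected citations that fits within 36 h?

133

Filling by ratio: confocal imaging + AFM scan + flow-cytometry panel for 118, with 6 h left unused.
Dropping flow-cytometry panel frees 8 h; slotting in SAXS beamtime (14 h) lifts the total to 133 at 36 h.
Every other selection either busts 36 h or breaks a pairing rule or fails to beat 133.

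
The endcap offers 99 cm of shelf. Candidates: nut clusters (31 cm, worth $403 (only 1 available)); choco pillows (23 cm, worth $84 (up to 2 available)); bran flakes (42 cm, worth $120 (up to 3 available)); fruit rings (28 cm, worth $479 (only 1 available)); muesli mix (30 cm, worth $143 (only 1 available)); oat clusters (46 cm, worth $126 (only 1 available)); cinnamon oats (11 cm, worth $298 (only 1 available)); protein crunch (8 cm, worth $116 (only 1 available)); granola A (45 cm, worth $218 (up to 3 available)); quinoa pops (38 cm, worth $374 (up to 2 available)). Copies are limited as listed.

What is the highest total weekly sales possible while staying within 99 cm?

By weekly sales per cm: cinnamon oats 27.09, fruit rings 17.11, protein crunch 14.50 lead.
Nut clusters + fruit rings + cinnamon oats + protein crunch uses 78 of the 99 cm and totals 1296.
That's the maximum — no swap from here does better than 1296.

1296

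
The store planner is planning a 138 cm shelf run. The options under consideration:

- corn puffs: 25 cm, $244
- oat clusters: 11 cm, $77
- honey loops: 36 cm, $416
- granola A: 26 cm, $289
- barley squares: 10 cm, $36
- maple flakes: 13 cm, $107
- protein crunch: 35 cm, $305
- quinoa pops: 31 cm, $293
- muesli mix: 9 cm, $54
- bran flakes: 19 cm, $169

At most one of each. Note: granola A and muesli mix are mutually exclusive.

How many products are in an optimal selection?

5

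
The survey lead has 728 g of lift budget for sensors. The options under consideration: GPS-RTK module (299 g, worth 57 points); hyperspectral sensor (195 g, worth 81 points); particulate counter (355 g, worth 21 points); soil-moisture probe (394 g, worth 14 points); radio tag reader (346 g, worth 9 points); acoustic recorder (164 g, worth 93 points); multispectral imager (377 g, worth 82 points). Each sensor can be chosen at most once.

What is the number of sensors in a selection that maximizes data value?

Best achievable data value is 231.
For example GPS-RTK module + hyperspectral sensor + acoustic recorder achieves it, using 658 g.
Every optimal selection uses 3 sensors.

3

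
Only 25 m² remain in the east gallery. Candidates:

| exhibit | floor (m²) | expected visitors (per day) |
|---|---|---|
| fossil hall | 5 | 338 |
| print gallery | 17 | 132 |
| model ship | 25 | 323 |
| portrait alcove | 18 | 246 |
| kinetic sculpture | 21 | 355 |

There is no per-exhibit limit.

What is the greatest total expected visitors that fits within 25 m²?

1690

5×fossil hall uses 25 of the 25 m² and totals 1690.
No other feasible combination exceeds 1690.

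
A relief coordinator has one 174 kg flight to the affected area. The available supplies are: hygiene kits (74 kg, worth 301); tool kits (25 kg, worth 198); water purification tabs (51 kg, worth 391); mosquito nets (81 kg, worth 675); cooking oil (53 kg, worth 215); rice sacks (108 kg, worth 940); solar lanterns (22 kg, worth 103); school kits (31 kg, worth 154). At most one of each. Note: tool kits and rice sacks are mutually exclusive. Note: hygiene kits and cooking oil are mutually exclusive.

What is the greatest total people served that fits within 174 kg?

1331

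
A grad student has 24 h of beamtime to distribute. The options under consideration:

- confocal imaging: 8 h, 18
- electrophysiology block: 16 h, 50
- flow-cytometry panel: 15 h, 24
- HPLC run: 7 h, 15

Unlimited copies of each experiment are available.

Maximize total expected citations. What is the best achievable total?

By expected citations per h: electrophysiology block 3.12, confocal imaging 2.25, HPLC run 2.14, flow-cytometry panel 1.60 lead.
The ratio ordering already packs tightly: confocal imaging + electrophysiology block, 24 h, 68.
Every other selection either busts 24 h or fails to beat 68.

68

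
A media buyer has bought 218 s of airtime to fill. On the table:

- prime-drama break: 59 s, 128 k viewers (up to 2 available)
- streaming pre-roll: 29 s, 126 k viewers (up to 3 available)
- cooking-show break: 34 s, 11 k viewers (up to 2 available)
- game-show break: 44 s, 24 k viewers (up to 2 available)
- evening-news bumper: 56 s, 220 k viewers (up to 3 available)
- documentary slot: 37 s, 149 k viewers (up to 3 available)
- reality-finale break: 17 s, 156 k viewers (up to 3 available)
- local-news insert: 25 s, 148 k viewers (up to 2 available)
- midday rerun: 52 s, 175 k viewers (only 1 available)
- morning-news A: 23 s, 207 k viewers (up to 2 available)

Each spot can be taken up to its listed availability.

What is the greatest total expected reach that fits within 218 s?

1453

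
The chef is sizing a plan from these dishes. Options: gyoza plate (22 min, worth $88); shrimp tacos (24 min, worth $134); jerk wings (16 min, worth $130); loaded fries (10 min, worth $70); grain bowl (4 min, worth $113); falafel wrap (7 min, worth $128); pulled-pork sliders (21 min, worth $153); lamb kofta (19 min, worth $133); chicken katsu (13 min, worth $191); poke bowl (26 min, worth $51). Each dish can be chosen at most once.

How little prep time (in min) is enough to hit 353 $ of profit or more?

Look for the lowest-prep combination reaching 353.
grain bowl + falafel wrap + chicken katsu reaches 432 using 24 min.
Any bundle with less than 24 min falls short of 353.

24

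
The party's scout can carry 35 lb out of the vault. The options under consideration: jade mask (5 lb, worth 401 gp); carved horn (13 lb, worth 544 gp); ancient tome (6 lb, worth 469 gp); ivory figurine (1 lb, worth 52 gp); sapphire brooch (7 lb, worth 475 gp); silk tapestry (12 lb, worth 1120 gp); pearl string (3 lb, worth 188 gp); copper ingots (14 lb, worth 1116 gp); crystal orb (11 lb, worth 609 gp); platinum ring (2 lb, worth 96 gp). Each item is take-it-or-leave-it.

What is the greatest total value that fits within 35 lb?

2893

Ranking by ratio (value/lb): silk tapestry 93.33, jade mask 80.20, copper ingots 79.71, ancient tome 78.17.
Greedy by ratio would take jade mask + ivory figurine + silk tapestry + pearl string + copper ingots: 35 lb used, total 2877.
Dropping jade mask and ivory figurine frees 6 lb; slotting in ancient tome (6 lb) lifts the total to 2893 at 35 lb.
Next best is jade mask + ivory figurine + silk tapestry + pearl string + copper ingots at 2877 (35 lb) — short by 16.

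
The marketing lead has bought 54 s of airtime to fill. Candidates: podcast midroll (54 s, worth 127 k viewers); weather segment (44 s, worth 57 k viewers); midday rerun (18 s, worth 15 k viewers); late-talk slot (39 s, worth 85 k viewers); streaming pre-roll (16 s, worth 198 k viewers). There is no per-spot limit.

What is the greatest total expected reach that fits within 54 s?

594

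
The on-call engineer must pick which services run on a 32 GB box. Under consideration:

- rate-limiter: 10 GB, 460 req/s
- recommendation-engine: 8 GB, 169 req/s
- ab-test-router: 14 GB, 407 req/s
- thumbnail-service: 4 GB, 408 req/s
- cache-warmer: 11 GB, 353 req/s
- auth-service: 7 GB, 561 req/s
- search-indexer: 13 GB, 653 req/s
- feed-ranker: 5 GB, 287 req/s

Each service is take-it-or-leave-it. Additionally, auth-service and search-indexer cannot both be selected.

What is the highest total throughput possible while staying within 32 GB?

1808

Taking rate-limiter + thumbnail-service + search-indexer + feed-ranker: 32 GB used, 1808 in throughput.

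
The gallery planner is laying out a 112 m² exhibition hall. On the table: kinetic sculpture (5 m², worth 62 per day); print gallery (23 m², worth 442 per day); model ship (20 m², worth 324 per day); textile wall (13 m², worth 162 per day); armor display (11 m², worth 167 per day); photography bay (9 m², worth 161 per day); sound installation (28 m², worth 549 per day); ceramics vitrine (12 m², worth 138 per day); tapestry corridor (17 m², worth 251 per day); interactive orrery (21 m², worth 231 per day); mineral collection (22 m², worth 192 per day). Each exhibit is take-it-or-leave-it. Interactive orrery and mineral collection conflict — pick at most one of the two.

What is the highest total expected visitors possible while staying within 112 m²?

1895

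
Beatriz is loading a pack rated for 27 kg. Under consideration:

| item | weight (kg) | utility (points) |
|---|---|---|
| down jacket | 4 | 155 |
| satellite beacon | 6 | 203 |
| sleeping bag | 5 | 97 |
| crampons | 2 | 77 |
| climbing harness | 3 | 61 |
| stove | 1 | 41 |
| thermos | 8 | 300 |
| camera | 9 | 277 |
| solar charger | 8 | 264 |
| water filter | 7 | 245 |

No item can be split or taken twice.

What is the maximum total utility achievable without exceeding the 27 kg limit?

The ratio heuristic lands on down jacket + crampons + climbing harness + stove + thermos + water filter (879) but leaves 2 kg idle.
The 4 kg tied up in climbing harness and stove is better spent on satellite beacon — total rises to 980 (27 kg).

980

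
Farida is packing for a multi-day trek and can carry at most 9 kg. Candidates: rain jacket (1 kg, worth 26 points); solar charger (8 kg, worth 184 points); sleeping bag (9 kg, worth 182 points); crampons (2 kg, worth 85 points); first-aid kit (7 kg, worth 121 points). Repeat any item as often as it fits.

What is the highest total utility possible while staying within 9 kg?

366

By utility per kg: crampons 42.50, rain jacket 26.00, solar charger 23.00, sleeping bag 20.22 lead.
Rain jacket + 4×crampons uses 9 of the 9 kg and totals 366.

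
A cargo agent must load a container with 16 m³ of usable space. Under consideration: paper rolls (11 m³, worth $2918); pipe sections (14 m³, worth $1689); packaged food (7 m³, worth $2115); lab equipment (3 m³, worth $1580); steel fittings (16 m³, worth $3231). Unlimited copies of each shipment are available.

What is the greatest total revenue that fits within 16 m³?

The ratio ordering already packs tightly: 5×lab equipment, 15 m³, 7900.
No other feasible combination exceeds 7900.

7900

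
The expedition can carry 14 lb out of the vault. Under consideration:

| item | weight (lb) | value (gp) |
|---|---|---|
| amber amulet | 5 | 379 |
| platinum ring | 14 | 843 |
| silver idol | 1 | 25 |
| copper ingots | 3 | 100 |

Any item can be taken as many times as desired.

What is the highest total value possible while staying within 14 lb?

883

Taking 2×amber amulet + silver idol + copper ingots: 14 lb used, 883 in value.
That's the maximum — no swap from here does better than 883.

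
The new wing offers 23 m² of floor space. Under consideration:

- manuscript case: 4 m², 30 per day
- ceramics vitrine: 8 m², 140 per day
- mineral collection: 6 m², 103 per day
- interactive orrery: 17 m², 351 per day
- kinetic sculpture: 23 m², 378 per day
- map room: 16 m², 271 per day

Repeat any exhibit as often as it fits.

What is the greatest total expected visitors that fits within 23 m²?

The ratio ordering already packs tightly: mineral collection + interactive orrery, 23 m², 454.
Nothing else within 23 m² beats 454.

454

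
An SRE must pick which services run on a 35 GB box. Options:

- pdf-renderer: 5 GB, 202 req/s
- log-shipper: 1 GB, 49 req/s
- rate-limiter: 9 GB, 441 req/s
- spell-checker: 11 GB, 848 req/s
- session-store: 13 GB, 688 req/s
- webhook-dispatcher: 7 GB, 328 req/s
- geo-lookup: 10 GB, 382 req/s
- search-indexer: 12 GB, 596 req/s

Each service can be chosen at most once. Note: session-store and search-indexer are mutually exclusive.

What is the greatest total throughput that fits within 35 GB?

2026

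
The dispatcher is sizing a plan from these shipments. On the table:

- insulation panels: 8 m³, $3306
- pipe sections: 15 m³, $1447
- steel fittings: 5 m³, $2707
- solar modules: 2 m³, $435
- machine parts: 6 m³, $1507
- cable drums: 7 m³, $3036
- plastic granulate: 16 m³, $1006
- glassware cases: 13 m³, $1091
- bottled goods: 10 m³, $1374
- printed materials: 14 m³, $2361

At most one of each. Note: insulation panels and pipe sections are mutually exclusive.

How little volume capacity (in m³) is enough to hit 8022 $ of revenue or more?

20

Look for the lowest-volume combination reaching 8022.
insulation panels + steel fittings + cable drums: 9049 revenue at 20 m³.
Any bundle with less than 20 m³ falls short of 8022.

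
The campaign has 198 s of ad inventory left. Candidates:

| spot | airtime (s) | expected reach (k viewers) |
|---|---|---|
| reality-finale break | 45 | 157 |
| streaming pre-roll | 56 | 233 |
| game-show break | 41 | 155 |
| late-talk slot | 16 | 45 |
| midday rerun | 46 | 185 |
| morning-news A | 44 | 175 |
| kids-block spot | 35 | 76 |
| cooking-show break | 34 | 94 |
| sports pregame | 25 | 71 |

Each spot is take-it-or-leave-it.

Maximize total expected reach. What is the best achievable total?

750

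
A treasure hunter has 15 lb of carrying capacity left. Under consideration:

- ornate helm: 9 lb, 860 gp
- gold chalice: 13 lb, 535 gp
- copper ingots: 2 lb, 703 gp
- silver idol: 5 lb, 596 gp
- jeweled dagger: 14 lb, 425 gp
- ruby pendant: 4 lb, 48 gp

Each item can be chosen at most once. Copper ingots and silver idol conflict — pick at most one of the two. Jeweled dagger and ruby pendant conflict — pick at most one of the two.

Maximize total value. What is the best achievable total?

Best packing: ornate helm + copper ingots + ruby pendant — 15 lb, 1611 total.

1611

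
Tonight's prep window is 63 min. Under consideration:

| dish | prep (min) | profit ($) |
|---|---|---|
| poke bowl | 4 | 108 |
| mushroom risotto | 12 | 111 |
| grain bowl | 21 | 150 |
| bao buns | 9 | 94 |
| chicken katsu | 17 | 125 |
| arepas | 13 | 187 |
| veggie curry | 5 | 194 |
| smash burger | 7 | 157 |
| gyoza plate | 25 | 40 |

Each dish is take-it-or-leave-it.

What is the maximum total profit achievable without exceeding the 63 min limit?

The ratio heuristic lands on poke bowl + mushroom risotto + bao buns + arepas + veggie curry + smash burger (851) but leaves 13 min idle.
Replace bao buns with grain bowl: the trade gains 56 net, giving 907 at 62 min.

907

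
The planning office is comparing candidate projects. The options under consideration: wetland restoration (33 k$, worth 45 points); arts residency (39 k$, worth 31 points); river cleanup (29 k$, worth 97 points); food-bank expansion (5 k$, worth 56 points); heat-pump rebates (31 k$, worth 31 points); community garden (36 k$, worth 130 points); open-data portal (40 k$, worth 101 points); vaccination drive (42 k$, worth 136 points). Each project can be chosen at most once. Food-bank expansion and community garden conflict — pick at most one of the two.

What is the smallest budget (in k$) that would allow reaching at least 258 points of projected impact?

76

Need the lightest bundle worth ≥ 258.
river cleanup + food-bank expansion + vaccination drive reaches 289 using 76 k$.
Any bundle with less than 76 k$ falls short of 258.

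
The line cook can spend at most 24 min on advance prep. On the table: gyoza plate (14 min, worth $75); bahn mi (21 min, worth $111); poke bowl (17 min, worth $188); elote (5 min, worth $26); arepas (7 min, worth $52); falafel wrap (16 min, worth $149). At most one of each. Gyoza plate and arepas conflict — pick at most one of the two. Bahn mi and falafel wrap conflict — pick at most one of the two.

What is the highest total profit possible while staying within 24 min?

Poke bowl + arepas uses 24 of the 24 min and totals 240.
No other feasible combination exceeds 240.

240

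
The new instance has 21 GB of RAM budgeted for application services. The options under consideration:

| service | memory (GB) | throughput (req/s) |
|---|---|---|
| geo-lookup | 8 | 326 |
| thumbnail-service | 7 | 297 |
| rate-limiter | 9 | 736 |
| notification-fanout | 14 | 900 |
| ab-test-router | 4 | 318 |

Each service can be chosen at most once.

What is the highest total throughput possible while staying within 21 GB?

1380

A density-first pass picks thumbnail-service + rate-limiter + ab-test-router — 1351 at 20 GB.
Replace thumbnail-service with geo-lookup: the trade gains 29 net, giving 1380 at 21 GB.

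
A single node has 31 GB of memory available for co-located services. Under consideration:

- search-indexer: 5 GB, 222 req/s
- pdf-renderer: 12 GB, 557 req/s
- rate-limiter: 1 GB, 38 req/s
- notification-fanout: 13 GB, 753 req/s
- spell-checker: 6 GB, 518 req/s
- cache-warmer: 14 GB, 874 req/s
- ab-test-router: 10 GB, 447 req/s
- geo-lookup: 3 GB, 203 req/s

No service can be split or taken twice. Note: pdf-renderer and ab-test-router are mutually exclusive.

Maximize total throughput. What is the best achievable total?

1877

By throughput per GB: spell-checker 86.33, geo-lookup 67.67, cache-warmer 62.43, notification-fanout 57.92 lead.
A density-first pass picks search-indexer + rate-limiter + spell-checker + cache-warmer + geo-lookup — 1855 at 29 GB.
The 8 GB tied up in search-indexer and geo-lookup is better spent on ab-test-router — total rises to 1877 (31 GB).
Runner-up rate-limiter + notification-fanout + cache-warmer + geo-lookup tops out at 1868.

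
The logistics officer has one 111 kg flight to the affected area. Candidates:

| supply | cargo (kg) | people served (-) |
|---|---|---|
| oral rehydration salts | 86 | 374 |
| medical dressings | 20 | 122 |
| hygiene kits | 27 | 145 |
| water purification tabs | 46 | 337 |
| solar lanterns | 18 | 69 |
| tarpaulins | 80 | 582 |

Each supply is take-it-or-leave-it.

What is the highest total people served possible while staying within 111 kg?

Greedy by ratio would take medical dressings + hygiene kits + water purification tabs + solar lanterns: 111 kg used, total 673.
Replace medical dressings and water purification tabs and solar lanterns with tarpaulins: the trade gains 54 net, giving 727 at 107 kg.
That's the maximum — no swap from here does better than 727.

727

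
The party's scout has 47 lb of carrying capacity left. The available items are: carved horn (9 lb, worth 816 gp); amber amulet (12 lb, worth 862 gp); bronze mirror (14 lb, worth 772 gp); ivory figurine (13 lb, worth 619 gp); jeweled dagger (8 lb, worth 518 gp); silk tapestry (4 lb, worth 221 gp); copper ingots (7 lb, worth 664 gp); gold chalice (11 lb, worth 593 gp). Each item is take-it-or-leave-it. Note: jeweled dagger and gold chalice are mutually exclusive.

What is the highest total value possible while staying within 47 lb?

3335

Greedy by ratio would take carved horn + amber amulet + jeweled dagger + silk tapestry + copper ingots: 40 lb used, total 3081.
Replace jeweled dagger with bronze mirror: the trade gains 254 net, giving 3335 at 46 lb.
Nothing else feasible within 47 lb beats 3335.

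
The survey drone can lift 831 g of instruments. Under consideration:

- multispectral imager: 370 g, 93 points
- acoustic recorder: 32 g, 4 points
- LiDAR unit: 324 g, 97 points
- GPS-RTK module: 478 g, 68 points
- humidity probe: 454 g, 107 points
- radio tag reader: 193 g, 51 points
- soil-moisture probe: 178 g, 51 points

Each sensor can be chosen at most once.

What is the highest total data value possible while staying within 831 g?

209

Filling by ratio: acoustic recorder + LiDAR unit + radio tag reader + soil-moisture probe for 203, with 104 g left unused.
Replace acoustic recorder and LiDAR unit with humidity probe: the trade gains 6 net, giving 209 at 825 g.
Runner-up acoustic recorder + LiDAR unit + humidity probe tops out at 208.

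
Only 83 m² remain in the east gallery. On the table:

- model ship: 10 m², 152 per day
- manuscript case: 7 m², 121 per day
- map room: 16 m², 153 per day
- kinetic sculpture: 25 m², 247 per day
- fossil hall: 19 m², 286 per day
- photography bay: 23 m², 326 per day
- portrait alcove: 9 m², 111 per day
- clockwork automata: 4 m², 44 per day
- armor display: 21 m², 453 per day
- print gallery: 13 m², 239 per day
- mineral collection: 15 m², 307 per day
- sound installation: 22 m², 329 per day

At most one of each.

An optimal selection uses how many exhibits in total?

6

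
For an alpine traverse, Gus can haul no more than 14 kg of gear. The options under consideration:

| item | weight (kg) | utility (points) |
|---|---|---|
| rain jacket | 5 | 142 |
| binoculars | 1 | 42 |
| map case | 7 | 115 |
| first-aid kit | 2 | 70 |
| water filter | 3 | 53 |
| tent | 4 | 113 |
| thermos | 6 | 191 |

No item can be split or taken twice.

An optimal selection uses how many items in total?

The maximum utility within 14 kg is 445.
One optimal bundle: rain jacket + binoculars + first-aid kit + thermos (14 kg).
Every optimal selection uses 4 items.

4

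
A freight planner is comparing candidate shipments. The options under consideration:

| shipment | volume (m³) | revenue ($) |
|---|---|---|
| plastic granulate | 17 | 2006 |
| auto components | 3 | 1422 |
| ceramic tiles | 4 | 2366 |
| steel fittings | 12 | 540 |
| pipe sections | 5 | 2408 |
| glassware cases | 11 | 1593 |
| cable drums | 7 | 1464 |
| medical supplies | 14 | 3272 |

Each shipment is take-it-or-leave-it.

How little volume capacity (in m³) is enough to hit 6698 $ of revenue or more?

19

Look for the lowest-volume combination reaching 6698.
auto components + ceramic tiles + pipe sections + cable drums: 7660 revenue at 19 m³.
Any bundle with less than 19 m³ falls short of 6698.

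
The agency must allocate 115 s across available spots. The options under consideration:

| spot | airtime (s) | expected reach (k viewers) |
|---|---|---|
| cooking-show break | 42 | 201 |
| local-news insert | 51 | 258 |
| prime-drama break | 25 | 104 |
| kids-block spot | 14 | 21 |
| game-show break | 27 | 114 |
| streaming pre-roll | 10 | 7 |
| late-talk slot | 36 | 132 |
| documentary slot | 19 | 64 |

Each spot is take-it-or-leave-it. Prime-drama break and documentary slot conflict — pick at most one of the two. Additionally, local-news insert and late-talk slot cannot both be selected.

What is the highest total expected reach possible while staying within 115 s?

Taking cooking-show break + local-news insert + documentary slot: 112 s used, 523 in expected reach.
Runner-up local-news insert + prime-drama break + game-show break + streaming pre-roll tops out at 483.

523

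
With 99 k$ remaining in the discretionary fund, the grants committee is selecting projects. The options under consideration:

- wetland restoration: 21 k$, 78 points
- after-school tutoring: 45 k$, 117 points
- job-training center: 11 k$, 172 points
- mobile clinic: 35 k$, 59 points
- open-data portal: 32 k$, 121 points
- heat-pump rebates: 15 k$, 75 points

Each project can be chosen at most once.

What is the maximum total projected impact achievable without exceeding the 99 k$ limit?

Taking wetland restoration + job-training center + open-data portal + heat-pump rebates: 79 k$ used, 446 in projected impact.
No other feasible combination exceeds 446.

446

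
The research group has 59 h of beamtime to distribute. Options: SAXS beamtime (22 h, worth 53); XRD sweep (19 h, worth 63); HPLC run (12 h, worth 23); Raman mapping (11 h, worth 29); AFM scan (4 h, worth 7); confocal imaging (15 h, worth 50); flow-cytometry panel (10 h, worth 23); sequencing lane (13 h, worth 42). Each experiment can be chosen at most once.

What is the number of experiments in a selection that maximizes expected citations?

4

Best achievable expected citations is 184.
For example XRD sweep + Raman mapping + confocal imaging + sequencing lane achieves it, using 58 h.
Any selection reaching 184 contains exactly 4 experiments.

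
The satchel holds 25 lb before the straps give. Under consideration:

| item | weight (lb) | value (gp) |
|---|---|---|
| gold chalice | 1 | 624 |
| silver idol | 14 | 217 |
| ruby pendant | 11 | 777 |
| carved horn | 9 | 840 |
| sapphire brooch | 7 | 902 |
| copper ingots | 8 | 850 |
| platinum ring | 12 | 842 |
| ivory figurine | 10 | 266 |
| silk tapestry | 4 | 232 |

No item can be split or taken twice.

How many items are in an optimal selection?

The maximum value within 25 lb is 3216.
One optimal bundle: gold chalice + carved horn + sapphire brooch + copper ingots (25 lb).
Any selection reaching 3216 contains exactly 4 items.

4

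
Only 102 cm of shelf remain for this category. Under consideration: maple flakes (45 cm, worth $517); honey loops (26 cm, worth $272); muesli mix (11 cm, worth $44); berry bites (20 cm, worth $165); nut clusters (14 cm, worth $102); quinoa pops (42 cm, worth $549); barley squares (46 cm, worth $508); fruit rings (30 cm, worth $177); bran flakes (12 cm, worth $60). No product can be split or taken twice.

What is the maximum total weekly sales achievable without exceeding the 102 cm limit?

1168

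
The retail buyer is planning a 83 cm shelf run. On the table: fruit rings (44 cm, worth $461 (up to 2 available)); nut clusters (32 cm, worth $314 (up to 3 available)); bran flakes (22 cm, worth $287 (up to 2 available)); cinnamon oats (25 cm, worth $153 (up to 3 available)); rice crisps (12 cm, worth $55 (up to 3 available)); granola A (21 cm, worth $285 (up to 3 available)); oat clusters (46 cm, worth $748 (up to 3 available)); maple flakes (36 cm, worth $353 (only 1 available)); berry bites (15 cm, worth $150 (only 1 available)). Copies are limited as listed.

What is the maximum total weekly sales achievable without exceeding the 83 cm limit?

Taking the top-ratio products first gives granola A + oat clusters + berry bites for 1183 (82 cm).
Dropping granola A frees 21 cm; slotting in bran flakes (22 cm) lifts the total to 1185 at 83 cm.
No other feasible combination exceeds 1185.

1185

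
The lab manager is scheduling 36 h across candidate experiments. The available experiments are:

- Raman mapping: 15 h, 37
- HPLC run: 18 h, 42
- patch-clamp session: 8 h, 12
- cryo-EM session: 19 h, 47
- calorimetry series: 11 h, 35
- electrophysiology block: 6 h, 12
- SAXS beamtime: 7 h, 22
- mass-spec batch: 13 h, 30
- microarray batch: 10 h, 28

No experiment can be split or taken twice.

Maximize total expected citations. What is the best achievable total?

100

By expected citations per h: calorimetry series 3.18, SAXS beamtime 3.14, microarray batch 2.80 lead.
Taking the top-ratio experiments first gives calorimetry series + electrophysiology block + SAXS beamtime + microarray batch for 97 (34 h).
Dropping electrophysiology block and SAXS beamtime frees 13 h; slotting in Raman mapping (15 h) lifts the total to 100 at 36 h.
The closest alternative, HPLC run + calorimetry series + SAXS beamtime, reaches only 99.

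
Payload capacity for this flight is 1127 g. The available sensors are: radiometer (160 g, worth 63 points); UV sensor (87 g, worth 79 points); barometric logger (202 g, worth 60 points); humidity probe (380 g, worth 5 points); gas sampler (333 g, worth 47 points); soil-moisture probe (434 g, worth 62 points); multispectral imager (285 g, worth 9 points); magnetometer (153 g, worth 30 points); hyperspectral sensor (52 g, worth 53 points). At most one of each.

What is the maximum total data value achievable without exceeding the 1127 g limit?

The ratio ordering already packs tightly: radiometer + UV sensor + barometric logger + soil-moisture probe + magnetometer + hyperspectral sensor, 1088 g, 347.
Next best is radiometer + UV sensor + barometric logger + gas sampler + magnetometer + hyperspectral sensor at 332 (987 g) — short by 15.

347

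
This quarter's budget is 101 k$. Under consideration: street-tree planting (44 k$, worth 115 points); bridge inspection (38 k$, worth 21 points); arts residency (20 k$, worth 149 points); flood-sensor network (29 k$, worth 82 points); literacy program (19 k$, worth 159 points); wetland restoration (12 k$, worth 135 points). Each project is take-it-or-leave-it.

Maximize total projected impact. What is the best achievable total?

Ranking by ratio (projected impact/k$): wetland restoration 11.25, literacy program 8.37, arts residency 7.45.
Filling by ratio: arts residency + flood-sensor network + literacy program + wetland restoration for 525, with 21 k$ left unused.
Dropping flood-sensor network frees 29 k$; slotting in street-tree planting (44 k$) lifts the total to 558 at 95 k$.

558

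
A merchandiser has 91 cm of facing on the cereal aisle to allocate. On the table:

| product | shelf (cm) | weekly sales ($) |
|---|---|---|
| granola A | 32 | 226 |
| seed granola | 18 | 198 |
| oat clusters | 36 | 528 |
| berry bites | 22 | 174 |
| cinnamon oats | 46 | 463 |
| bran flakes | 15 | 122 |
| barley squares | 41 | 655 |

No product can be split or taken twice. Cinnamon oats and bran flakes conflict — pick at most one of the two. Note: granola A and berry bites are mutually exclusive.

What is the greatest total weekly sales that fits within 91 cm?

1183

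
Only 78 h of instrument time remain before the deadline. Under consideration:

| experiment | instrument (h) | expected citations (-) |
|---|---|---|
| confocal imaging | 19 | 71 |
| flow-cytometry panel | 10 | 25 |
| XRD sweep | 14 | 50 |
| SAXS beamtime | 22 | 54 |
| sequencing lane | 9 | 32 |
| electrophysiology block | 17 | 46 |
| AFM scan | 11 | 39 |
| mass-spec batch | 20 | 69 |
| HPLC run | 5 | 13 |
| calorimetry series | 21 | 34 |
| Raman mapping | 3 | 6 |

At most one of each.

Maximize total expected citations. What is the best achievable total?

274

Taking confocal imaging + XRD sweep + sequencing lane + AFM scan + mass-spec batch + HPLC run: 78 h used, 274 in expected citations.
Runner-up confocal imaging + XRD sweep + sequencing lane + AFM scan + mass-spec batch + Raman mapping tops out at 267.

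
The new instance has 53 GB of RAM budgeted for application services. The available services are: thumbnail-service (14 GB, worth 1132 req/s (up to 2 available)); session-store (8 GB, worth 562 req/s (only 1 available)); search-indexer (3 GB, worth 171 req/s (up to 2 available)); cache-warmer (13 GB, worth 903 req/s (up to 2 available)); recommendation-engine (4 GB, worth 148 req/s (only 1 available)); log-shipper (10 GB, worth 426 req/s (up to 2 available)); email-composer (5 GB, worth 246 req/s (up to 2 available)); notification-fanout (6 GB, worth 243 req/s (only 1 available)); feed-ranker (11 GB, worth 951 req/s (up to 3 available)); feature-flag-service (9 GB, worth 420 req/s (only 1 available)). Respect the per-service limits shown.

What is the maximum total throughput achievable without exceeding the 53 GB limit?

4337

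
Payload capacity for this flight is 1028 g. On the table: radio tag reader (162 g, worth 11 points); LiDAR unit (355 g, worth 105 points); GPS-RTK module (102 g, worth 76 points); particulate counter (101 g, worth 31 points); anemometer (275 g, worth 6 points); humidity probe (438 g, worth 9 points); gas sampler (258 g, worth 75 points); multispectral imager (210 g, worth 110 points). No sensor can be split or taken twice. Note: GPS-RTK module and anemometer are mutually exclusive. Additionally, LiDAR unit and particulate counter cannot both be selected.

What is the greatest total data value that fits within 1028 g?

366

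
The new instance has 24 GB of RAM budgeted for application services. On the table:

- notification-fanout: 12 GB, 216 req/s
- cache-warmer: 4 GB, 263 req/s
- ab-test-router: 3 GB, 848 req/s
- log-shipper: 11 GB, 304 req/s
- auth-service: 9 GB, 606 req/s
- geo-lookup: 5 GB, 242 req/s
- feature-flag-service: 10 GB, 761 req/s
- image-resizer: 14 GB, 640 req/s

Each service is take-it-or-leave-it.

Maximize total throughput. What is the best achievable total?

By throughput per GB: ab-test-router 282.67, feature-flag-service 76.10, auth-service 67.33, cache-warmer 65.75 lead.
Ab-test-router + auth-service + feature-flag-service uses 22 of the 24 GB and totals 2215.
That's the maximum — no swap from here does better than 2215.

2215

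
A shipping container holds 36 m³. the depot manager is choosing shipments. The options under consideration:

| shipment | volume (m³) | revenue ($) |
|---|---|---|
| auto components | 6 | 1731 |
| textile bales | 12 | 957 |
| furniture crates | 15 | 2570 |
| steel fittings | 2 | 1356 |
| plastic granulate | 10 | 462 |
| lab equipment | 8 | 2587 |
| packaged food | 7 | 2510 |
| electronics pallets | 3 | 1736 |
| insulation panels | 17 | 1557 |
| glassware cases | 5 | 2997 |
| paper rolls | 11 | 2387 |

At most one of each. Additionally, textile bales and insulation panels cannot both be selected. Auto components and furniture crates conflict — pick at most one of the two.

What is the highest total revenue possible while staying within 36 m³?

13573

Density check — steel fittings 678.00, glassware cases 599.40, electronics pallets 578.67, packaged food 358.57 are the best per m³.
The ratio heuristic lands on auto components + steel fittings + lab equipment + packaged food + electronics pallets + glassware cases (12917) but leaves 5 m³ idle.
The 6 m³ tied up in auto components is better spent on paper rolls — total rises to 13573 (36 m³).
The closest alternative, auto components + steel fittings + lab equipment + packaged food + electronics pallets + glassware cases, reaches only 12917.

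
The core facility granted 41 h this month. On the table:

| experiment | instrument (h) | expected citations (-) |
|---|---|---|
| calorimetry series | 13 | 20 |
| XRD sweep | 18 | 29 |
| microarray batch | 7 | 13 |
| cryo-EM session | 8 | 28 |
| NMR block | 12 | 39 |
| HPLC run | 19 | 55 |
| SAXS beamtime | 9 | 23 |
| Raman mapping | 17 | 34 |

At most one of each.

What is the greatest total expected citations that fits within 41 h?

122

Best packing: cryo-EM session + NMR block + HPLC run — 39 h, 122 total.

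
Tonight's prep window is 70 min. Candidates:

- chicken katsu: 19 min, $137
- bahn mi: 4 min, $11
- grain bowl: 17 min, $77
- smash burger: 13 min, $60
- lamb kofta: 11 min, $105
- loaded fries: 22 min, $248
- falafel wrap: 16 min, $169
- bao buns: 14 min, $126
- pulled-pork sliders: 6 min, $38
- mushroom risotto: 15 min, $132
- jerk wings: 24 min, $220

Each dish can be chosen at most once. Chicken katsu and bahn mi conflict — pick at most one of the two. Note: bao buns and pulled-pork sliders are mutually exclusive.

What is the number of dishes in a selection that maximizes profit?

5

Optimal total is 692.
One optimal bundle: lamb kofta + loaded fries + falafel wrap + pulled-pork sliders + mushroom risotto (70 min).
All optima have 5 dishes.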